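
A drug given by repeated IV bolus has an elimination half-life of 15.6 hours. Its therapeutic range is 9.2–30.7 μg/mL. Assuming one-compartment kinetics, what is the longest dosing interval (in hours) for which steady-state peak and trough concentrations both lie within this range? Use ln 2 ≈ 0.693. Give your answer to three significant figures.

k = 0.693 / t½ = 0.693 / 15.6 = 0.04442 h⁻¹
Between IV bolus doses, concentration decays as C = C₀·e^(−kτ), so C_peak/C_trough = e^(kτ).
τ_max = ln(C_peak/C_trough) / k = ln(30.7/9.2) / 0.04442 = 1.205 / 0.04442 = 27.13 h

27.1 h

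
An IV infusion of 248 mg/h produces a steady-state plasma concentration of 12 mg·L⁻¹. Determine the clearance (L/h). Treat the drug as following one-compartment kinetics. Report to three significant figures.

At steady state, infusion rate = CL × Css, so CL = rate / Css.
CL = 248 / 12 = 20.67 L/h

20.7 L/h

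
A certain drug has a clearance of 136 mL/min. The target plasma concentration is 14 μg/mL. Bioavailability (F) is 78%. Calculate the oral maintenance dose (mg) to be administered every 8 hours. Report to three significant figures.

1170 mg

CL = 136 mL/min = 136 × 0.06 = 8.160 L/h
D = CL × Css × τ / F = 8.160 × 14 × 8 / 0.78 = 1172 mg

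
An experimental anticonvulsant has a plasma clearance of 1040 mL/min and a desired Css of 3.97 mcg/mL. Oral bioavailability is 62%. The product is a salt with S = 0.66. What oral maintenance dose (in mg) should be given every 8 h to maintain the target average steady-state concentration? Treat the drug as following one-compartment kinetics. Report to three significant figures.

Convert clearance: 1040 mL/min × 60 min/h ÷ 1000 mL/L = 62.40 L/h
D = CL × Css × τ / F / S = 62.40 × 3.97 × 8 / 0.62 / 0.66 = 4843 mg

4840 mg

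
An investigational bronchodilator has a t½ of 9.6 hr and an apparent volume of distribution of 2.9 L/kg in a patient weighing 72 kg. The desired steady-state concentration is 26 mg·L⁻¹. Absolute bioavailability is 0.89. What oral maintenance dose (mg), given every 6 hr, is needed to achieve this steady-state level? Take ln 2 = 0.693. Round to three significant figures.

2640 mg

Vd = 2.9 L/kg × 72 kg = 208.8 L
CL = ln 2 · Vd / t½ = 0.693 × 208.8 / 9.6 = 15.07 L/h
D = CL × Css × τ / F = 15.07 × 26 × 6 / 0.89 = 2641 mg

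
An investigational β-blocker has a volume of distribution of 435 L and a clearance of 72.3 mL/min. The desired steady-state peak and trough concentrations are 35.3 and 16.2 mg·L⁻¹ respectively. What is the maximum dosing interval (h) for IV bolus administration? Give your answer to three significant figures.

78.1 h

CL = 72.3 mL/min = 72.3 × 0.06 = 4.338 L/h
k = CL / Vd = 4.338 / 435.0 = 0.009972 h⁻¹
Between IV bolus doses, concentration decays as C = C₀·e^(−kτ), so C_peak/C_trough = e^(kτ).
τ_max = ln(C_peak/C_trough) / k = ln(35.3/16.2) / 0.009972 = 0.7789 / 0.009972 = 78.11 h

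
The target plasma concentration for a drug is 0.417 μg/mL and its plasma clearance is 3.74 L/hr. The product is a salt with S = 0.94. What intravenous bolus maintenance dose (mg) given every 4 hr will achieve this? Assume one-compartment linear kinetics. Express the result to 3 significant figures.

6.64 mg

D = CL × Css × τ / S = 3.740 × 0.417 × 4 / 0.94 = 6.637 mg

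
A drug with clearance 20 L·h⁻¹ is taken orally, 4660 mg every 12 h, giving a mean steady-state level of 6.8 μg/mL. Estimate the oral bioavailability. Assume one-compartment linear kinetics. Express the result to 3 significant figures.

0.350

F·D/τ = CL·Css at steady state → F = CL·Css·τ / D.
F = 20 × 6.8 × 12 / 4660 = 0.350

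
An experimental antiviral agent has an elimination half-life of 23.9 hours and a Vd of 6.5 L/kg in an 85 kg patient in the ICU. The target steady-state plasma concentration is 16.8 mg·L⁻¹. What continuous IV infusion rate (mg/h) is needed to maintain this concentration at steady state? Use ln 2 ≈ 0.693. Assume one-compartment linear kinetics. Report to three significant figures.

Vd = 6.5 L/kg × 85 kg = 552.5 L
CL = 0.693 × Vd / t½ = 0.693 × 552.5 / 23.9 = 16.02 L/h
Infusion rate = CL × Css = 16.02 × 16.8 = 269.1 mg/h

269 mg/h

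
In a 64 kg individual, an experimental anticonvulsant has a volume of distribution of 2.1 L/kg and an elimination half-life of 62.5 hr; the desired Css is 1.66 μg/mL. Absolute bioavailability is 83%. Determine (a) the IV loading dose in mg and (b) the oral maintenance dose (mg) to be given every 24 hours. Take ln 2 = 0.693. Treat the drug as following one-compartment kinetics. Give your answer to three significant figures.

Total Vd = 2.1 × 64 = 134.4 L
LD = Vd × C = 134.4 × 1.66 = 223.1 mg
CL = 0.693 × Vd / t½ = 0.693 × 134.4 / 62.5 = 1.490 L/h
D = CL × Css × τ / F = 1.490 × 1.66 × 24 / 0.83 = 71.52 mg

(a) 223 mg; (b) 71.5 mg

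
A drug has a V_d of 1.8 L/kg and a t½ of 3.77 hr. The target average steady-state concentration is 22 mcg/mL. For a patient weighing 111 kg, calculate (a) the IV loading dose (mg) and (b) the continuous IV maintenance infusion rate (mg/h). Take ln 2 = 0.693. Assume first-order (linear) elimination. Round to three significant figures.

Total Vd = 1.8 × 111 = 199.8 L
LD = Vd × C = 199.8 × 22 = 4396 mg
CL = 0.693 × Vd / t½ = 0.693 × 199.8 / 3.77 = 36.73 L/h
Infusion rate = CL × Css = 36.73 × 22 = 808.1 mg/h

(a) 4400 mg; (b) 808 mg/h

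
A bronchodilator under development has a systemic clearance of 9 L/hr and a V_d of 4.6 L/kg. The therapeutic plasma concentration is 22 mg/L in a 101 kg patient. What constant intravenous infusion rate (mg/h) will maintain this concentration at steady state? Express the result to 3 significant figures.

198 mg/h

Maintenance depends on clearance, not Vd — rate in must match rate out.
Rate = CL × Css = 9.000 × 22 = 198.0 mg/h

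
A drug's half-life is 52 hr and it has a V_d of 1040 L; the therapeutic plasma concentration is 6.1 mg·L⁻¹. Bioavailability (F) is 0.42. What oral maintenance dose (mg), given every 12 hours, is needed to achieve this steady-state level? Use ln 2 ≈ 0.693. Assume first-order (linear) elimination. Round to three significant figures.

CL = ln 2 · Vd / t½ = 0.693 × 1040 / 52 = 13.86 L/h
D = CL × Css × τ / F = 13.86 × 6.1 × 12 / 0.42 = 2416 mg

2420 mg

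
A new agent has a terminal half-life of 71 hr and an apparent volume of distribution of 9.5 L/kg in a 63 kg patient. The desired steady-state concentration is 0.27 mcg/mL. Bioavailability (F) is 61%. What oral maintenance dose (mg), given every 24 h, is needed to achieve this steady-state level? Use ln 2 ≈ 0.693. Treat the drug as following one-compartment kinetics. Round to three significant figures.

Total Vd = 9.5 × 63 = 598.5 L
CL = 0.693 × Vd / t½ = 0.693 × 598.5 / 71 = 5.842 L/h
D = CL × Css × τ / F = 5.842 × 0.27 × 24 / 0.61 = 62.06 mg

62.1 mg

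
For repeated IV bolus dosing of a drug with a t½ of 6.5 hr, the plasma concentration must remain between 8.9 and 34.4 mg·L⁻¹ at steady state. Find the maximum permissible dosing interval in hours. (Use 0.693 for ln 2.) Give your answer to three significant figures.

k = 0.693 / t½ = 0.693 / 6.5 = 0.1066 h⁻¹
Between IV bolus doses, concentration decays as C = C₀·e^(−kτ), so C_peak/C_trough = e^(kτ).
τ_max = ln(C_peak/C_trough) / k = ln(34.4/8.9) / 0.1066 = 1.352 / 0.1066 = 12.68 h

12.7 h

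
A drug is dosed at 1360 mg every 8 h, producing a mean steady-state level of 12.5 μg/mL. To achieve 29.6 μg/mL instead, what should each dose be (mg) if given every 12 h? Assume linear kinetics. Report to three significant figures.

For first-order elimination, Css ∝ F·D/(CL·τ); F and CL are unchanged, so Css ∝ D/τ.
D₂ = D₁ × (Css,target / Css,current) × (τ₂/τ₁) = 1360 × (29.6/12.5) × (12/8) = 4831 mg

4830 mg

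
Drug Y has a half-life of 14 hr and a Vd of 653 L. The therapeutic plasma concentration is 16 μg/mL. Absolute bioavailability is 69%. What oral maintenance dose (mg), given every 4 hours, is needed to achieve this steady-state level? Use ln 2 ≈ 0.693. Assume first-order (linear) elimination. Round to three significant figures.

3000 mg

k = 0.693/14 = 0.04950 h⁻¹, so CL = k·Vd = 0.04950 × 653.0 = 32.32 L/h
D = CL × Css × τ / F = 32.32 × 16 × 4 / 0.69 = 2998 mg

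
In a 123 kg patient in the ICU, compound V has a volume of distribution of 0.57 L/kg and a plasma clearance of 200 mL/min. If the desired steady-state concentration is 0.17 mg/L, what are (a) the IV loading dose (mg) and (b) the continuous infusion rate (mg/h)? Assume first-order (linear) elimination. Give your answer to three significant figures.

(a) 11.9 mg; (b) 2.04 mg/h

Vd(total) = 123 kg × 0.57 L/kg = 70.11 L
LD = Vd · C_target = 70.11 × 0.17 = 11.92 mg
CL = 200 mL/min × 60/1000 = 12.00 L/h
Maintenance infusion rate = CL × Css = 12.00 × 0.17 = 2.040 mg/h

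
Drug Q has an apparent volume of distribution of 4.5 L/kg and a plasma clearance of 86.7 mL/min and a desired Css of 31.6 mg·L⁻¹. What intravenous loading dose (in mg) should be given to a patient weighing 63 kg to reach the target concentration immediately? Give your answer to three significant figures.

Vd = 4.5 L/kg × 63 kg = 283.5 L
LD = Vd × C = 283.5 × 31.60 = 8959 mg

8960 mg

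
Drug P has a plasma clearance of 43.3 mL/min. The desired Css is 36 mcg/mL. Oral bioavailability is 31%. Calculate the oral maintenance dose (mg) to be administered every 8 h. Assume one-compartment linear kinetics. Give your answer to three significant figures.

2410 mg

Convert clearance: 43.3 mL/min × 60 min/h ÷ 1000 mL/L = 2.598 L/h
D = CL × Css × τ / F = 2.598 × 36 × 8 / 0.31 = 2414 mg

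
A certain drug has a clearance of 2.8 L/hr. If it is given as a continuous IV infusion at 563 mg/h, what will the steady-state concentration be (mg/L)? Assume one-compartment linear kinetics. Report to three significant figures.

Css = rate / CL = 563 / 2.800 = 201.1 mg/L

201 mg/L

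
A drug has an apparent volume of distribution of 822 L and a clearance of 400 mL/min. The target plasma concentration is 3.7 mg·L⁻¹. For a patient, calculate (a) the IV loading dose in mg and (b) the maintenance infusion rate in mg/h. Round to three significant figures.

Loading: fill Vd to C_target → 822.0 L × 3.7 mg/L = 3041 mg
CL = 400 mL/min = 400 × 0.06 = 24.00 L/h
Maintenance infusion rate = CL × Css = 24.00 × 3.7 = 88.80 mg/h

(a) 3040 mg; (b) 88.8 mg/h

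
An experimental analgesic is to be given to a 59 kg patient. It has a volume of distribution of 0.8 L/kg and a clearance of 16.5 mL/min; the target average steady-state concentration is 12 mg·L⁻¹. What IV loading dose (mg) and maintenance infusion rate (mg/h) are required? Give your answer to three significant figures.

Vd(total) = 59 kg × 0.8 L/kg = 47.20 L
Loading: fill Vd to C_target → 47.20 L × 12 mg/L = 566.4 mg
CL = 16.5 mL/min = 16.5 × 0.06 = 0.9900 L/h
Maintenance: replace elimination → rate = CL × Css = 0.9900 × 12 = 11.88 mg/h

(a) 566 mg; (b) 11.9 mg/h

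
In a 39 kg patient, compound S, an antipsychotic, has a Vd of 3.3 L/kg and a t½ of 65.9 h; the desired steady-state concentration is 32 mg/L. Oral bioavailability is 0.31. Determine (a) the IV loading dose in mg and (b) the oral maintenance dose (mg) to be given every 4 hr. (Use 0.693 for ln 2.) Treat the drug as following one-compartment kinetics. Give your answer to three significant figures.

(a) 4120 mg; (b) 559 mg

Vd(total) = 39 kg × 3.3 L/kg = 128.7 L
LD = Vd × C = 128.7 × 32 = 4118 mg
CL = 0.693 × Vd / t½ = 0.693 × 128.7 / 65.9 = 1.353 L/h
D = CL × Css × τ / F = 1.353 × 32 × 4 / 0.31 = 558.7 mg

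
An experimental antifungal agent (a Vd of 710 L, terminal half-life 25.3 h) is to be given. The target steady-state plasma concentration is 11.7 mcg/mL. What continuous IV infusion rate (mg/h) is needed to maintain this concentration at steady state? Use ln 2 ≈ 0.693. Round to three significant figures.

CL = ln 2 · Vd / t½ = 0.693 × 710.0 / 25.3 = 19.45 L/h
Infusion rate = CL × Css = 19.45 × 11.7 = 227.6 mg/h

228 mg/h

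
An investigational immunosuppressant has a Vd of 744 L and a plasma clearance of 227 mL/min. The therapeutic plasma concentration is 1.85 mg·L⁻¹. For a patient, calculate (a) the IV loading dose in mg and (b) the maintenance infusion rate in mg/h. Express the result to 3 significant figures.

LD = Vd · C_target = 744.0 × 1.85 = 1376 mg
Convert clearance: 227 mL/min × 60 min/h ÷ 1000 mL/L = 13.62 L/h
Maintenance: replace elimination → rate = CL × Css = 13.62 × 1.85 = 25.20 mg/h

(a) 1380 mg; (b) 25.2 mg/h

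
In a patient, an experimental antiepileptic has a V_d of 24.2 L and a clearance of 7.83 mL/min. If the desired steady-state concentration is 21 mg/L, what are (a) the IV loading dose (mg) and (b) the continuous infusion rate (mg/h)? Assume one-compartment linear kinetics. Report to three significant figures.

(a) 508 mg; (b) 9.87 mg/h

Loading dose = Vd × C = 24.20 × 21 = 508.2 mg
CL = 7.83 mL/min × 60/1000 = 0.4698 L/h
Maintenance: replace elimination → rate = CL × Css = 0.4698 × 21 = 9.866 mg/h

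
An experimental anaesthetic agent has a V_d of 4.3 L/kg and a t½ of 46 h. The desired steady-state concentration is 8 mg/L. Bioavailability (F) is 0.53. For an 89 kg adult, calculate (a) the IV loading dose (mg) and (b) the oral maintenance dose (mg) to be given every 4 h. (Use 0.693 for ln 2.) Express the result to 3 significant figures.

Vd(total) = 89 kg × 4.3 L/kg = 382.7 L
LD = Vd × C = 382.7 × 8 = 3062 mg
CL = 0.693 × Vd / t½ = 0.693 × 382.7 / 46 = 5.765 L/h
D = CL × Css × τ / F = 5.765 × 8 × 4 / 0.53 = 348.1 mg

(a) 3060 mg; (b) 348 mg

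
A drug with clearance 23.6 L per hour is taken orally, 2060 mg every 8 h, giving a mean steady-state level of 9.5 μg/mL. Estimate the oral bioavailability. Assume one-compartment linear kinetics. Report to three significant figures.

F·D/τ = CL·Css at steady state → F = CL·Css·τ / D.
F = 23.6 × 9.5 × 8 / 2060 = 0.871

0.871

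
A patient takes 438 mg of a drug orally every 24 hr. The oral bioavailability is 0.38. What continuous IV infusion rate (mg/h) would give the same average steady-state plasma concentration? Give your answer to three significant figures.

Equivalent systemic input: infusion rate = F·D/τ.
Rate = 0.38 × 438 / 24 = 6.935 mg/h

6.94 mg/h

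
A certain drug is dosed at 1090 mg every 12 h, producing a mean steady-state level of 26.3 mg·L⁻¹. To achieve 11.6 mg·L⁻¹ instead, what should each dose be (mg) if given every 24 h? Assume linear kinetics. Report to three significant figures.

962 mg

For first-order elimination, Css ∝ F·D/(CL·τ); F and CL are unchanged, so Css ∝ D/τ.
D₂ = D₁ × (Css,target / Css,current) × (τ₂/τ₁) = 1090 × (11.6/26.3) × (24/12) = 961.5 mg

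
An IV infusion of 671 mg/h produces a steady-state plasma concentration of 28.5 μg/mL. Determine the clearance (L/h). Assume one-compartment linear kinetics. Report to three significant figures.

23.5 L/h

At steady state, infusion rate = CL × Css, so CL = rate / Css.
CL = 671 / 28.5 = 23.54 L/h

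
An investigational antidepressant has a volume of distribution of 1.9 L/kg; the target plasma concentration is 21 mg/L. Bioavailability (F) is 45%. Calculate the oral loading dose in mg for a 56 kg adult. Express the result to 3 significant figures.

Vd = 1.9 L/kg × 56 kg = 106.4 L
LD = Vd × C / F = 106.4 × 21.00 / 0.45 = 4965 mg

4970 mg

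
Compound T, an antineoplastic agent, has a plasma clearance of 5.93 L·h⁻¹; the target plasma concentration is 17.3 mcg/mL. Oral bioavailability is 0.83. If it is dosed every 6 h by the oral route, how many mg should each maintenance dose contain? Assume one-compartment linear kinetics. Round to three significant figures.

At steady state, dose per interval replaces the amount cleared in that interval: F·D/τ = CL·Css.
D = CL × Css × τ / F = 5.930 × 17.3 × 6 / 0.83 = 741.6 mg

742 mg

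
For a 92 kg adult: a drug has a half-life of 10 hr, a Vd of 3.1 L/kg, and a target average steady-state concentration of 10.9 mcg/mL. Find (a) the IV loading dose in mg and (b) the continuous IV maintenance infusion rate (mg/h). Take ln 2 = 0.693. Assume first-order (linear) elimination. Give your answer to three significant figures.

Vd = 3.1 L/kg × 92 kg = 285.2 L
LD = Vd × C = 285.2 × 10.9 = 3109 mg
CL = 0.693 × Vd / t½ = 0.693 × 285.2 / 10 = 19.76 L/h
Infusion rate = CL × Css = 19.76 × 10.9 = 215.4 mg/h

(a) 3110 mg; (b) 215 mg/h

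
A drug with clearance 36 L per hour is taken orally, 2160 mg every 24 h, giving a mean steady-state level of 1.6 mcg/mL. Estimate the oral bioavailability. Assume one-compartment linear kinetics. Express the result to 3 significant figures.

0.640

F·D/τ = CL·Css at steady state → F = CL·Css·τ / D.
F = 36 × 1.6 × 24 / 2160 = 0.640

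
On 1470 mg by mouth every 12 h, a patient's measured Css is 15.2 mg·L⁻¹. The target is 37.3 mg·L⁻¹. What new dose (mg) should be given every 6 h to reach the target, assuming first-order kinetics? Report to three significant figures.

For first-order elimination, Css ∝ F·D/(CL·τ); F and CL are unchanged, so Css ∝ D/τ.
D₂ = D₁ × (Css,target / Css,current) × (τ₂/τ₁) = 1470 × (37.3/15.2) × (6/12) = 1804 mg

1800 mg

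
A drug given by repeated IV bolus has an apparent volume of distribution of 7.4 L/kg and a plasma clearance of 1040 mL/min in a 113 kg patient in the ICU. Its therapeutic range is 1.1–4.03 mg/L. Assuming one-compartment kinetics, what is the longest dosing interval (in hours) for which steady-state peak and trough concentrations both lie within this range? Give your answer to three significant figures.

17.4 h

Total Vd = 7.4 × 113 = 836.2 L
CL = 1040 mL/min = 1040 × 0.06 = 62.40 L/h
k = CL / Vd = 62.40 / 836.2 = 0.07462 h⁻¹
Between IV bolus doses, concentration decays as C = C₀·e^(−kτ), so C_peak/C_trough = e^(kτ).
τ_max = ln(C_peak/C_trough) / k = ln(4.03/1.1) / 0.07462 = 1.298 / 0.07462 = 17.39 h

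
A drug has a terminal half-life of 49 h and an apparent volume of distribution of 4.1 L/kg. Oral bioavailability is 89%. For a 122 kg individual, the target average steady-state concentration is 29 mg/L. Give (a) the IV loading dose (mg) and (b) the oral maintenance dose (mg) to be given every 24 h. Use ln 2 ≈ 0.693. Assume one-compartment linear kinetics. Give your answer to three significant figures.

Vd(total) = 122 kg × 4.1 L/kg = 500.2 L
LD = Vd × C = 500.2 × 29 = 14510 mg
CL = 0.693 × Vd / t½ = 0.693 × 500.2 / 49 = 7.074 L/h
D = CL × Css × τ / F = 7.074 × 29 × 24 / 0.89 = 5532 mg

(a) 14500 mg; (b) 5530 mg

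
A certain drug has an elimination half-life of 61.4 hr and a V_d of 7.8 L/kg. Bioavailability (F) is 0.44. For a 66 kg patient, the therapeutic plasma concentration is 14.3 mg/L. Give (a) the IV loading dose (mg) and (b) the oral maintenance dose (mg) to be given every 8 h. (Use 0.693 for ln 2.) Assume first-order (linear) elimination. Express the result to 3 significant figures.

(a) 7360 mg; (b) 1510 mg

Vd(total) = 66 kg × 7.8 L/kg = 514.8 L
LD = Vd × C = 514.8 × 14.3 = 7362 mg
CL = 0.693 × Vd / t½ = 0.693 × 514.8 / 61.4 = 5.810 L/h
D = CL × Css × τ / F = 5.810 × 14.3 × 8 / 0.44 = 1511 mg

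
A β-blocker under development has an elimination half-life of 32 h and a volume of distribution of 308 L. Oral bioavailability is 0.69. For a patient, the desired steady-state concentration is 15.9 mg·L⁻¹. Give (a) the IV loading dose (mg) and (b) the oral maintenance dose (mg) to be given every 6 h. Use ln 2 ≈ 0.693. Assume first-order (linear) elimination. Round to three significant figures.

(a) 4900 mg; (b) 922 mg

LD = Vd × C = 308.0 × 15.9 = 4897 mg
CL = 0.693 × Vd / t½ = 0.693 × 308.0 / 32 = 6.670 L/h
D = CL × Css × τ / F = 6.670 × 15.9 × 6 / 0.69 = 922.2 mg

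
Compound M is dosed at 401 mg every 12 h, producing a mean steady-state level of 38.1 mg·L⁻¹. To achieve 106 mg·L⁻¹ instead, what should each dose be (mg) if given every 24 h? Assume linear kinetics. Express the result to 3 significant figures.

2230 mg

With linear kinetics, Css is proportional to dose rate (D/τ) at fixed clearance.
D₂ = D₁ × (Css,target / Css,current) × (τ₂/τ₁) = 401 × (106/38.1) × (24/12) = 2231 mg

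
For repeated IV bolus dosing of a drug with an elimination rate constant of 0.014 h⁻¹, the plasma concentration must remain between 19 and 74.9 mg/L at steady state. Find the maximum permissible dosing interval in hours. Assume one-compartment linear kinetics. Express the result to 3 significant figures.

Between IV bolus doses, concentration decays as C = C₀·e^(−kτ), so C_peak/C_trough = e^(kτ).
τ_max = ln(C_peak/C_trough) / k = ln(74.9/19) / 0.01400 = 1.372 / 0.01400 = 98.00 h

98.0 h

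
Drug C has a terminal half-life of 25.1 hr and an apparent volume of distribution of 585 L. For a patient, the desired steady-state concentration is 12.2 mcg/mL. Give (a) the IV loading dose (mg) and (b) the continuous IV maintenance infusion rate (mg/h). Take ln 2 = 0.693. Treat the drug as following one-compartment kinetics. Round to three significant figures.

LD = Vd × C = 585.0 × 12.2 = 7137 mg
CL = 0.693 × Vd / t½ = 0.693 × 585.0 / 25.1 = 16.15 L/h
Infusion rate = CL × Css = 16.15 × 12.2 = 197.0 mg/h

(a) 7140 mg; (b) 197 mg/h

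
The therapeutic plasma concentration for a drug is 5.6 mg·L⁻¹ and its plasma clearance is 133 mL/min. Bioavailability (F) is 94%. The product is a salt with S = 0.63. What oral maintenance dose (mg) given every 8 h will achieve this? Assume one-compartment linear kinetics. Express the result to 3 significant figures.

604 mg

CL = 133 mL/min × 60/1000 = 7.980 L/h
D = CL × Css × τ / F / S = 7.980 × 5.6 × 8 / 0.94 / 0.63 = 603.7 mg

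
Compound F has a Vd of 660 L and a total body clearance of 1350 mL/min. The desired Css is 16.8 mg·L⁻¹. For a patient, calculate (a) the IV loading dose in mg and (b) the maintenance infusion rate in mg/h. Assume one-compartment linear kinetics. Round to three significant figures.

(a) 11100 mg; (b) 1360 mg/h

Loading: fill Vd to C_target → 660.0 L × 16.8 mg/L = 11090 mg
CL = 1350 mL/min = 1350 × 0.06 = 81.00 L/h
Infusion rate = 81.00 L/h × 16.8 mg/L = 1361 mg/h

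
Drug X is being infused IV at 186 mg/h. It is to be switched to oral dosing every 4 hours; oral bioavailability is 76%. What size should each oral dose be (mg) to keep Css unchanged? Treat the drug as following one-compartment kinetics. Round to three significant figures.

979 mg

To maintain the same Css, the systemic dosing rate must be unchanged: F·D/τ = infusion rate.
D = rate × τ / F = 186 × 4 / 0.76 = 978.9 mg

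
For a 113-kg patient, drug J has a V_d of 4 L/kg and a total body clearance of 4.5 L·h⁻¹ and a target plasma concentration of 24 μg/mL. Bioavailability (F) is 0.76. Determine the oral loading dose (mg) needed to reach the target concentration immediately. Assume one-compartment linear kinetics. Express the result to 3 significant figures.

14300 mg

Total Vd = 4 × 113 = 452.0 L
The loading dose fills Vd to the target concentration; clearance is irrelevant here.
LD = Vd × C / F = 452.0 × 24.00 / 0.76 = 14270 mg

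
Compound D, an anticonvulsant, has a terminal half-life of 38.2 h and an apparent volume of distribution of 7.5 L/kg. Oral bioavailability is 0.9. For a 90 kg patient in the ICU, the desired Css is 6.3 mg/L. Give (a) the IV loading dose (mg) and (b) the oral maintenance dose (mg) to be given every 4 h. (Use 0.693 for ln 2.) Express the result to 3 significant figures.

Total Vd = 7.5 × 90 = 675.0 L
LD = Vd × C = 675.0 × 6.3 = 4253 mg
CL = 0.693 × Vd / t½ = 0.693 × 675.0 / 38.2 = 12.25 L/h
D = CL × Css × τ / F = 12.25 × 6.3 × 4 / 0.9 = 343.0 mg

(a) 4250 mg; (b) 343 mg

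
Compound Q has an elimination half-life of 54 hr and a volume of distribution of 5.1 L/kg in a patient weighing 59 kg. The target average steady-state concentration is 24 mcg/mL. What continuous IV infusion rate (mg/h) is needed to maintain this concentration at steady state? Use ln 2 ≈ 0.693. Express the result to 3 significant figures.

Total Vd = 5.1 × 59 = 300.9 L
k = 0.693/54 = 0.01283 h⁻¹, so CL = k·Vd = 0.01283 × 300.9 = 3.861 L/h
Infusion rate = CL × Css = 3.861 × 24 = 92.66 mg/h

92.7 mg/h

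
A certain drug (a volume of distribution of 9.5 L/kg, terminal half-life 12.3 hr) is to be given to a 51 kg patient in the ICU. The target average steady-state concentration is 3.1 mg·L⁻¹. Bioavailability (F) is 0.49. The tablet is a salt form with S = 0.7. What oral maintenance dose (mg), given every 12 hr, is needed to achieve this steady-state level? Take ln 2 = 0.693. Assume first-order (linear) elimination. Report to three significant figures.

2960 mg

Vd(total) = 51 kg × 9.5 L/kg = 484.5 L
CL = 0.693 × Vd / t½ = 0.693 × 484.5 / 12.3 = 27.30 L/h
D = CL × Css × τ / F / S = 27.30 × 3.1 × 12 / 0.49 / 0.7 = 2961 mg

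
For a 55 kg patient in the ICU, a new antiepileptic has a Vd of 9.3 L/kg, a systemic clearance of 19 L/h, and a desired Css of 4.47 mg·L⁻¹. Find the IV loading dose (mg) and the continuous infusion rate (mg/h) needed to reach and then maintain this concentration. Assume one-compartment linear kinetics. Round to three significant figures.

(a) 2290 mg; (b) 84.9 mg/h

Vd(total) = 55 kg × 9.3 L/kg = 511.5 L
LD = Vd · C_target = 511.5 × 4.47 = 2286 mg
Maintenance infusion rate = CL × Css = 19.00 × 4.47 = 84.93 mg/h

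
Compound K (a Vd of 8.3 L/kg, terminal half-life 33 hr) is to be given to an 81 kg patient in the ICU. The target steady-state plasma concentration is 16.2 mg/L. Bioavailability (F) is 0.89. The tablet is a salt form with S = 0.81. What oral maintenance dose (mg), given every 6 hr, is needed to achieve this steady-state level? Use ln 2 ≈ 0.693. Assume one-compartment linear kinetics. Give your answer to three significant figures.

1900 mg

Total Vd = 8.3 × 81 = 672.3 L
k = 0.693/33 = 0.02100 h⁻¹, so CL = k·Vd = 0.02100 × 672.3 = 14.12 L/h
D = CL × Css × τ / F / S = 14.12 × 16.2 × 6 / 0.89 / 0.81 = 1904 mg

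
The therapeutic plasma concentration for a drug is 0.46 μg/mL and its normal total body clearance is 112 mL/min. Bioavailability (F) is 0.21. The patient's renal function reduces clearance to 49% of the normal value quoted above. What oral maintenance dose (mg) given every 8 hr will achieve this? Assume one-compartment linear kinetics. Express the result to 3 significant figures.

CL = 112 mL/min × 60/1000 = 6.720 L/h
Patient clearance = 0.49 × 6.720 = 3.293 L/h
D = CL × Css × τ / F = 3.293 × 0.46 × 8 / 0.21 = 57.71 mg

57.7 mg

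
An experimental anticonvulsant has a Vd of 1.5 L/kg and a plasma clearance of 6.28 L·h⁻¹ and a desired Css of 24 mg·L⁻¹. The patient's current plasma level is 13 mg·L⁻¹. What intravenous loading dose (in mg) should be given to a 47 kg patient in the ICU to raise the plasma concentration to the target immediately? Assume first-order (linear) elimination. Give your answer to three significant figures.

Vd = 1.5 L/kg × 47 kg = 70.50 L
Concentration deficit ΔC = 24 − 13 = 11.00 mg/L
LD = Vd × ΔC = 70.50 × 11.00 = 775.5 mg

776 mg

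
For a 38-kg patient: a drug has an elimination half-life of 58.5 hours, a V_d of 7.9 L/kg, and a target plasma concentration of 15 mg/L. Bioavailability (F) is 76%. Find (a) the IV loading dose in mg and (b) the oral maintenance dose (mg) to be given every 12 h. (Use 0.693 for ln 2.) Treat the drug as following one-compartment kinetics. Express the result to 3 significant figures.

Vd = 7.9 L/kg × 38 kg = 300.2 L
LD = Vd × C = 300.2 × 15 = 4503 mg
CL = 0.693 × Vd / t½ = 0.693 × 300.2 / 58.5 = 3.556 L/h
D = CL × Css × τ / F = 3.556 × 15 × 12 / 0.76 = 842.2 mg

(a) 4500 mg; (b) 842 mg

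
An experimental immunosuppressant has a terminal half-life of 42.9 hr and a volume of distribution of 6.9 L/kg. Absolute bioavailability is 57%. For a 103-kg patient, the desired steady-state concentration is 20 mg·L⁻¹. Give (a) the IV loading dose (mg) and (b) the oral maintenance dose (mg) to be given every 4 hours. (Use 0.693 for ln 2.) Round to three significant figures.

(a) 14200 mg; (b) 1610 mg

Vd = 6.9 L/kg × 103 kg = 710.7 L
LD = Vd × C = 710.7 × 20 = 14210 mg
CL = 0.693 × Vd / t½ = 0.693 × 710.7 / 42.9 = 11.48 L/h
D = CL × Css × τ / F = 11.48 × 20 × 4 / 0.57 = 1611 mg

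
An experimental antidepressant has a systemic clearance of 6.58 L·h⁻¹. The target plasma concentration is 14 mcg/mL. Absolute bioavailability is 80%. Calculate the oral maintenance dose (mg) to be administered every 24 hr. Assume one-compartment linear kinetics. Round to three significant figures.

D = CL × Css × τ / F = 6.580 × 14 × 24 / 0.8 = 2764 mg

2760 mg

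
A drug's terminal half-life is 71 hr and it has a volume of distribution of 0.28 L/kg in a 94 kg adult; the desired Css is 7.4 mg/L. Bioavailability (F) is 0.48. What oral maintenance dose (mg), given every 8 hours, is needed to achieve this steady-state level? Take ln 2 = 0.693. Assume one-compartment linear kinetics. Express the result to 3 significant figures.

Total Vd = 0.28 × 94 = 26.32 L
k = 0.693/71 = 0.009761 h⁻¹, so CL = k·Vd = 0.009761 × 26.32 = 0.2569 L/h
D = CL × Css × τ / F = 0.2569 × 7.4 × 8 / 0.48 = 31.68 mg

31.7 mg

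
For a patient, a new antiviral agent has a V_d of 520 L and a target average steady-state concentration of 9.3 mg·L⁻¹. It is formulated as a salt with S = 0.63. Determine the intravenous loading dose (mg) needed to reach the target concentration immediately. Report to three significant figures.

7680 mg

LD = Vd × C / S = 520.0 × 9.300 / 0.63 = 7676 mg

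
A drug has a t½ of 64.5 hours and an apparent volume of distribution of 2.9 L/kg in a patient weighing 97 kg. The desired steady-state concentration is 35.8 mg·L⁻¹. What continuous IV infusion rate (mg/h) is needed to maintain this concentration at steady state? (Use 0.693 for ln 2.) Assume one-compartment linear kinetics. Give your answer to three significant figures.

108 mg/h

Vd = 2.9 L/kg × 97 kg = 281.3 L
CL = 0.693 × Vd / t½ = 0.693 × 281.3 / 64.5 = 3.022 L/h
Infusion rate = CL × Css = 3.022 × 35.8 = 108.2 mg/h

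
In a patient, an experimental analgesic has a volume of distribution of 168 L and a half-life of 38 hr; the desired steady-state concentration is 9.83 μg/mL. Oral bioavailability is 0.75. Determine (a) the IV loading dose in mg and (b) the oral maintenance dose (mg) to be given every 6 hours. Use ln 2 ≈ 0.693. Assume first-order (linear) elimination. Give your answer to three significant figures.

LD = Vd × C = 168.0 × 9.83 = 1651 mg
CL = 0.693 × Vd / t½ = 0.693 × 168.0 / 38 = 3.064 L/h
D = CL × Css × τ / F = 3.064 × 9.83 × 6 / 0.75 = 241.0 mg

(a) 1650 mg; (b) 241 mg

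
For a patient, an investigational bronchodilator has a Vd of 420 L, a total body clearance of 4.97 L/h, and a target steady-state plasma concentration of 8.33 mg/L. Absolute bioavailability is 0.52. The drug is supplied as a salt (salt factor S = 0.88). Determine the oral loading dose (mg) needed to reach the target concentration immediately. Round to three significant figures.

7650 mg

LD = Vd × C / F / S = 420.0 × 8.330 / 0.52 / 0.88 = 7646 mg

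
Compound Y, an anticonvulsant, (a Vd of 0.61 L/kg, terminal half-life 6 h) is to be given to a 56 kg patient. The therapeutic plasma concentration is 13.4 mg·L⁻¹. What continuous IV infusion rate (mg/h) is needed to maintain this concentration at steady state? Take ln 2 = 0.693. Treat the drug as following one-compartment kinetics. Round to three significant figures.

Vd = 0.61 L/kg × 56 kg = 34.16 L
k = 0.693/6 = 0.1155 h⁻¹, so CL = k·Vd = 0.1155 × 34.16 = 3.945 L/h
Infusion rate = CL × Css = 3.945 × 13.4 = 52.86 mg/h

52.9 mg/h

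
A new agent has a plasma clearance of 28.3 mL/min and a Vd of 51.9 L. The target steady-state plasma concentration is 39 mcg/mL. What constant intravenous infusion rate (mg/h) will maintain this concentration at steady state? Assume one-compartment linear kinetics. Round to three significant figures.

66.2 mg/h

CL = 28.3 mL/min = 28.3 × 0.06 = 1.698 L/h
Infusion rate = CL · Css = 1.698 L/h × 39 mg/L = 66.22 mg/h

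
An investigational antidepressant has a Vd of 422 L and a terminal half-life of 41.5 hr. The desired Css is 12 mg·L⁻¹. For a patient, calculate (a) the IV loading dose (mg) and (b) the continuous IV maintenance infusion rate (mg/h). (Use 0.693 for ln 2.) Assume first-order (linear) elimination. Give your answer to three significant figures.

LD = Vd × C = 422.0 × 12 = 5064 mg
CL = 0.693 × Vd / t½ = 0.693 × 422.0 / 41.5 = 7.047 L/h
Infusion rate = CL × Css = 7.047 × 12 = 84.56 mg/h

(a) 5060 mg; (b) 84.6 mg/h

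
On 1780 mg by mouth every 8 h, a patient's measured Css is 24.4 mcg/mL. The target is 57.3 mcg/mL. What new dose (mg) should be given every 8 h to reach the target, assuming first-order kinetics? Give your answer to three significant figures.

For first-order elimination, Css ∝ F·D/(CL·τ); F and CL are unchanged, so Css ∝ D/τ.
D₂ = D₁ × (Css,target / Css,current) = 1780 × 57.3/24.4 = 4180 mg

4180 mg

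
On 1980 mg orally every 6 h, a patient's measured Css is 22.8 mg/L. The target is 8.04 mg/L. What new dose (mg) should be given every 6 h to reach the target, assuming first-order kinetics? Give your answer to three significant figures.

698 mg

For first-order elimination, Css ∝ F·D/(CL·τ); F and CL are unchanged, so Css ∝ D/τ.
D₂ = D₁ × (Css,target / Css,current) = 1980 × 8.04/22.8 = 698.2 mg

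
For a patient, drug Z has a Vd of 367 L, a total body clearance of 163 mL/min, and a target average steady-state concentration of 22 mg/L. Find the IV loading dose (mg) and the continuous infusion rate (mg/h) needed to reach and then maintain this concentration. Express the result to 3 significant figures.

(a) 8070 mg; (b) 215 mg/h

LD = Vd · C_target = 367.0 × 22 = 8074 mg
CL = 163 mL/min × 60/1000 = 9.780 L/h
Maintenance: replace elimination → rate = CL × Css = 9.780 × 22 = 215.2 mg/h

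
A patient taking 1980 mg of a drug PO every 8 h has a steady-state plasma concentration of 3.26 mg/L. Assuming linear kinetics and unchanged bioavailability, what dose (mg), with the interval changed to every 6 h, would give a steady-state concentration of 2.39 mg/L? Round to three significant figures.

For first-order elimination, Css ∝ F·D/(CL·τ); F and CL are unchanged, so Css ∝ D/τ.
D₂ = D₁ × (Css,target / Css,current) × (τ₂/τ₁) = 1980 × (2.39/3.26) × (6/8) = 1089 mg

1090 mg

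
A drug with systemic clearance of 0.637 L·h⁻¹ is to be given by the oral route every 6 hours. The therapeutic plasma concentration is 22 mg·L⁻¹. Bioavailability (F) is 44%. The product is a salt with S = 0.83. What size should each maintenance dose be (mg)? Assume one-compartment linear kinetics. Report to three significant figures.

D = CL × Css × τ / F / S = 0.6370 × 22 × 6 / 0.44 / 0.83 = 230.2 mg

230 mg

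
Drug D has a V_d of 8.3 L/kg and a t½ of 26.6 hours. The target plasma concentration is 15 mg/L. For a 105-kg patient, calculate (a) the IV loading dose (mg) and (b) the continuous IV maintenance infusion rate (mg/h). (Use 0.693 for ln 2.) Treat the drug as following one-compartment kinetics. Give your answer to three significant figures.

(a) 13100 mg; (b) 341 mg/h

Vd(total) = 105 kg × 8.3 L/kg = 871.5 L
LD = Vd × C = 871.5 × 15 = 13070 mg
CL = 0.693 × Vd / t½ = 0.693 × 871.5 / 26.6 = 22.70 L/h
Infusion rate = CL × Css = 22.70 × 15 = 340.5 mg/h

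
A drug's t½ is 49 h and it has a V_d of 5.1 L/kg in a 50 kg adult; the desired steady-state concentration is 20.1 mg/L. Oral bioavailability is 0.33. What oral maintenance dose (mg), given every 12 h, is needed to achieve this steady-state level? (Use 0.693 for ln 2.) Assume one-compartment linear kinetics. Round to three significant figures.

2640 mg

Vd(total) = 50 kg × 5.1 L/kg = 255.0 L
k = 0.693/49 = 0.01414 h⁻¹, so CL = k·Vd = 0.01414 × 255.0 = 3.606 L/h
D = CL × Css × τ / F = 3.606 × 20.1 × 12 / 0.33 = 2636 mg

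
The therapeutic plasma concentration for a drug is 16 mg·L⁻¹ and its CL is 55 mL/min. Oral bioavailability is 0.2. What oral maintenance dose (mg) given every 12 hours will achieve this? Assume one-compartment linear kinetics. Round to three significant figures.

3170 mg

CL = 55 mL/min × 60/1000 = 3.300 L/h
D = CL × Css × τ / F = 3.300 × 16 × 12 / 0.2 = 3168 mg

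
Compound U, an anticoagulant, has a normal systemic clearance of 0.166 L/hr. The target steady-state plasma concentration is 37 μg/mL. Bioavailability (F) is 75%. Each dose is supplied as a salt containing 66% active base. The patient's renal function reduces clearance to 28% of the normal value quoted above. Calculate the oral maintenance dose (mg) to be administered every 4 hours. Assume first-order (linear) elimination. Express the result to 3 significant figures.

Patient clearance = 0.28 × 0.1660 = 0.04648 L/h
D = CL × Css × τ / F / S = 0.04648 × 37 × 4 / 0.75 / 0.66 = 13.90 mg

13.9 mg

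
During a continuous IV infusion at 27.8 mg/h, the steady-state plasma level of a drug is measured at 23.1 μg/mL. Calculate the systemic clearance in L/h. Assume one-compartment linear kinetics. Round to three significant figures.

1.20 L/h

At steady state, infusion rate = CL × Css, so CL = rate / Css.
CL = 27.8 / 23.1 = 1.203 L/h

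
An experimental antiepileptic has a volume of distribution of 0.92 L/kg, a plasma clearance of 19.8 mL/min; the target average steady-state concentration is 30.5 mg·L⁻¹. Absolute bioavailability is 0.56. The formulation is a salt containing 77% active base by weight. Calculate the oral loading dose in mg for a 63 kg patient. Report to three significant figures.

Vd = 0.92 L/kg × 63 kg = 57.96 L
LD = Vd × C / F / S = 57.96 × 30.50 / 0.56 / 0.77 = 4100 mg

4100 mg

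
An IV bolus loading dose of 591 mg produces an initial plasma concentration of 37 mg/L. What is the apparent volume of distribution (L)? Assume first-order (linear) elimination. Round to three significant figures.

Immediately after an IV bolus, C₀ = Dose / Vd, so Vd = Dose / C₀.
Vd = 591 / 37 = 15.97 L

16.0 L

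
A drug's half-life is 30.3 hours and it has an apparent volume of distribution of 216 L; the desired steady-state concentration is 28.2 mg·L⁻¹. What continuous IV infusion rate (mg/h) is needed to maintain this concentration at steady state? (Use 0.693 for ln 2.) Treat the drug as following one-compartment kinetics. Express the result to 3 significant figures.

CL = 0.693 × Vd / t½ = 0.693 × 216.0 / 30.3 = 4.940 L/h
Infusion rate = CL × Css = 4.940 × 28.2 = 139.3 mg/h

139 mg/h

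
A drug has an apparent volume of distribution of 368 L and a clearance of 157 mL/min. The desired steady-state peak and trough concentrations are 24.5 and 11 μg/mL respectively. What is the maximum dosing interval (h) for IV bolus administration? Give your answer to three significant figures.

31.3 h

CL = 157 mL/min × 60/1000 = 9.420 L/h
k = CL / Vd = 9.420 / 368.0 = 0.02560 h⁻¹
Between IV bolus doses, concentration decays as C = C₀·e^(−kτ), so C_peak/C_trough = e^(kτ).
τ_max = ln(C_peak/C_trough) / k = ln(24.5/11) / 0.02560 = 0.8008 / 0.02560 = 31.28 h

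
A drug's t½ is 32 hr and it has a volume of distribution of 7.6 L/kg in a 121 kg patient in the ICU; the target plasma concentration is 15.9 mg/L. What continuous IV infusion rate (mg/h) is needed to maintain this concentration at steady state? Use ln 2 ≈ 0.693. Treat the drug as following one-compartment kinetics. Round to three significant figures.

Vd = 7.6 L/kg × 121 kg = 919.6 L
CL = ln 2 · Vd / t½ = 0.693 × 919.6 / 32 = 19.92 L/h
Infusion rate = CL × Css = 19.92 × 15.9 = 316.7 mg/h

317 mg/h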